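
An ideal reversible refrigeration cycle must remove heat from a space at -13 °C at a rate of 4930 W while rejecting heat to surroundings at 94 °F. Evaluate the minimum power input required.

T_H = 94 °F → (94 − 32) × 5/9 = 34.44 °C = 307.59 K.
T_C = -13 °C → -13 + 273.15 = 260.15 K.
For a reversible refrigerator, COP_R = T_C/(T_H − T_C) = 260.15/47.44 = 5.4833.
W = Q_C/COP_R = 4930/5.4833 = 899 W.

Ẇ_in ≈ 899 W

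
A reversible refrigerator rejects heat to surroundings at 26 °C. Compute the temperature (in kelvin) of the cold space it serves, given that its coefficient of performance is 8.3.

T_H = 26 °C → 26 + 273.15 = 299.15 K.
COP_R = T_C/(T_H − T_C) ⇒ T_C = T_H·COP_R/(1 + COP_R) = 299.15 × 8.3/(1 + 8.3) = 267.0 K.

T_C ≈ 267.0 K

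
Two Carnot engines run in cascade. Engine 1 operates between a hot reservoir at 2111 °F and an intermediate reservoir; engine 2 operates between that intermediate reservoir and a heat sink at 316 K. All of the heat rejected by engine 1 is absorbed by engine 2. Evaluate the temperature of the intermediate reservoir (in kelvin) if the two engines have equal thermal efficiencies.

T_m ≈ 672 K

T_H = 2111 °F → (2111 − 32) × 5/9 = 1155.00 °C = 1428.15 K.
Equal efficiencies require 1 − T_m/T_H = 1 − T_C/T_m, i.e. T_m/T_H = T_C/T_m, so T_m = √(T_H·T_C) = √(1428.15 × 316.00) = 672 K.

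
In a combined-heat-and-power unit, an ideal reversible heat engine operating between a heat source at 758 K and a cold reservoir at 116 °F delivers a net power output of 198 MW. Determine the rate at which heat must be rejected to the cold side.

Q̇_C ≈ 145 MW

T_C = 116 °F → (116 − 32) × 5/9 = 46.67 °C = 319.82 K.
η_rev = 1 − T_C/T_H = 1 − 319.82/758.00 = 0.5781.
Since Q_C/Q_H = T_C/T_H and Q_H = W/η, Q_C = W·T_C/(T_H − T_C) = 198 × 319.82/438.18 = 145 MW.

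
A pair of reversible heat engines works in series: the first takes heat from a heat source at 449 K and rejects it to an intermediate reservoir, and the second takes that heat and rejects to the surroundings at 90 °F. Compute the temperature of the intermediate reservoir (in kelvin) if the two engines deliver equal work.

T_m ≈ 377 K

T_C = 90 °F → (90 − 32) × 5/9 = 32.22 °C = 305.37 K.
For reversible stages Q_m = Q_H·(T_m/T_H). Setting W₁ = Q_H(1 − T_m/T_H) equal to W₂ = Q_m(1 − T_C/T_m) = Q_H·(T_m − T_C)/T_H gives T_H − T_m = T_m − T_C, so T_m = (T_H + T_C)/2 = (449.00 + 305.37)/2 = 377 K.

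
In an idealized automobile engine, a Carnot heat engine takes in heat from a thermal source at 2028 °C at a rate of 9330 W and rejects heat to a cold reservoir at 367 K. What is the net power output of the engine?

Ẇ ≈ 7842 W

T_H = 2028 °C → 2028 + 273.15 = 2301.15 K.
η_rev = 1 − T_C/T_H = 1 − 367.00/2301.15 = 0.8405.
W = η·Q_H = 0.8405 × 9330 = 7842 W.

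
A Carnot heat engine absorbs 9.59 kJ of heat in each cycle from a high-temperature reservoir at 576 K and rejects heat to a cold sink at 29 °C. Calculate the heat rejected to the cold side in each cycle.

T_C = 29 °C → 29 + 273.15 = 302.15 K.
For a reversible engine, η = 1 − T_C/T_H = 1 − 302.15/576.00 = 0.4754.
For a reversible cycle Q_C/Q_H = T_C/T_H, so Q_C = 9.59 × 302.15/576.00 = 5.031 kJ.

Q_C ≈ 5.031 kJ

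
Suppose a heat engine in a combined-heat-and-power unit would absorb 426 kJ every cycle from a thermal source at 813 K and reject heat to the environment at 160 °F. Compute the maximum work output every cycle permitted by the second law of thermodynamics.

T_C = 160 °F → (160 − 32) × 5/9 = 71.11 °C = 344.26 K.
No engine can exceed the Carnot limit: η_max = 1 − T_C/T_H = 1 − 344.26/813.00 = 0.5766.
W_max = η_max · Q_H = 0.5766 × 426 = 246 kJ.

W_max ≈ 246 kJ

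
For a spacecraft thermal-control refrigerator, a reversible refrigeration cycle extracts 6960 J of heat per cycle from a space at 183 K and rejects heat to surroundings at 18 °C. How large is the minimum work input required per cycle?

W_in ≈ 4110 J

T_H = 18 °C → 18 + 273.15 = 291.15 K.
Carnot COP: COP_R = T_C/(T_H − T_C) = 183.00/108.15 = 1.6921.
W = Q_C/COP_R = 6960/1.6921 = 4110 J.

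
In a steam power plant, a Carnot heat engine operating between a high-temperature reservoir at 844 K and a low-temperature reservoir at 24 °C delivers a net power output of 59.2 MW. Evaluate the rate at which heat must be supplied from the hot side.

Q̇_H ≈ 91.37 MW

T_C = 24 °C → 24 + 273.15 = 297.15 K.
Carnot efficiency: η = 1 − T_C/T_H = 1 − 297.15/844.00 = 0.6479.
Q_H = W/η = 59.2/0.6479 = 91.37 MW.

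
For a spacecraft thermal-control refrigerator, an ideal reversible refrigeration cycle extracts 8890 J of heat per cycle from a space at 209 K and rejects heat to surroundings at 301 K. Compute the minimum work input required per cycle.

W_in ≈ 3910 J

For a reversible refrigerator, COP_R = T_C/(T_H − T_C) = 209.00/92.00 = 2.2717.
W = Q_C/COP_R = 8890/2.2717 = 3910 J.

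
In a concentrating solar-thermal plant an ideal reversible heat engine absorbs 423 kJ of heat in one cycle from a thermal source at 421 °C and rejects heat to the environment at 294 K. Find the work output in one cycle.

T_H = 421 °C → 421 + 273.15 = 694.15 K.
Since the cycle is reversible, η = 1 − T_C/T_H = 1 − 294.00/694.15 = 0.5765.
W = η·Q_H = 0.5765 × 423 = 244 kJ.

W ≈ 244 kJ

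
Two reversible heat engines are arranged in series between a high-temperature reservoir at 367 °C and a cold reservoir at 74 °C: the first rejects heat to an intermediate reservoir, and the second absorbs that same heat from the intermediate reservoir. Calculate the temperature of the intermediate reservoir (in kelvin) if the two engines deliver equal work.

T_m ≈ 494 K

T_H = 367 °C → 367 + 273.15 = 640.15 K.
T_C = 74 °C → 74 + 273.15 = 347.15 K.
For reversible stages Q_m = Q_H·(T_m/T_H). Setting W₁ = Q_H(1 − T_m/T_H) equal to W₂ = Q_m(1 − T_C/T_m) = Q_H·(T_m − T_C)/T_H gives T_H − T_m = T_m − T_C, so T_m = (T_H + T_C)/2 = (640.15 + 347.15)/2 = 494 K.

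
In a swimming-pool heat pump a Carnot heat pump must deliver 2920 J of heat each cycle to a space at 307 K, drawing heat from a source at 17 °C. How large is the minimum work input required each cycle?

W_in ≈ 160.3 J

T_C = 17 °C → 17 + 273.15 = 290.15 K.
The Carnot heat-pump COP is COP_HP = T_H/(T_H − T_C) = 307.00/16.85 = 18.2196.
W = Q_H/COP_HP = 2920/18.2196 = 160.3 J.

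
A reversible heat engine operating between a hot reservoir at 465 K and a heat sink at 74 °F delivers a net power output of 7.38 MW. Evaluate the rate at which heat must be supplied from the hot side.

Q̇_H ≈ 20.4 MW

T_C = 74 °F → (74 − 32) × 5/9 = 23.33 °C = 296.48 K.
The Carnot efficiency is η = 1 − T_C/T_H = 1 − 296.48/465.00 = 0.3624.
Q_H = W/η = 7.38/0.3624 = 20.4 MW.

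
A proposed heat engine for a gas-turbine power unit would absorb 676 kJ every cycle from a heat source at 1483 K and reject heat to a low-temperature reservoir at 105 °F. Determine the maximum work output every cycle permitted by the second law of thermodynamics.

T_C = 105 °F → (105 − 32) × 5/9 = 40.56 °C = 313.71 K.
The upper bound on efficiency is η_max = 1 − T_C/T_H = 1 − 313.71/1483.00 = 0.7885.
W_max = η_max · Q_H = 0.7885 × 676 = 533.0 kJ.

W_max ≈ 533.0 kJ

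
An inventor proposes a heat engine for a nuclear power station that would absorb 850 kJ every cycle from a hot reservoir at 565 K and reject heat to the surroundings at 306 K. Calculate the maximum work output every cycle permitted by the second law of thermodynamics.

The second-law ceiling is the Carnot efficiency, η_max = 1 − T_C/T_H = 1 − 306.00/565.00 = 0.4584.
W_max = η_max · Q_H = 0.4584 × 850 = 389.6 kJ.

W_max ≈ 389.6 kJ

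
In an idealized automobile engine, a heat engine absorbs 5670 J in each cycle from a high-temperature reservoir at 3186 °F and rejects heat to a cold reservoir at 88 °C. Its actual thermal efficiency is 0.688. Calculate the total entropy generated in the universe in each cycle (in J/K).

T_H = 3186 °F → (3186 − 32) × 5/9 = 1752.22 °C = 2025.37 K.
T_C = 88 °C → 88 + 273.15 = 361.15 K.
W = η·Q_H = 0.688 × 5670 = 3901 J, so Q_C = Q_H − W = 1769 J.
The hot reservoir loses entropy Q_H/T_H = 5670/2025.37 = 2.799 J/K; the cold reservoir gains Q_C/T_C = 1769/361.15 = 4.898 J/K.
ΔS_univ = −Q_H/T_H + Q_C/T_C = 2.099 J/K (> 0, since η = 0.688 < η_Carnot = 0.822).

ΔS_univ ≈ 2.099 J/K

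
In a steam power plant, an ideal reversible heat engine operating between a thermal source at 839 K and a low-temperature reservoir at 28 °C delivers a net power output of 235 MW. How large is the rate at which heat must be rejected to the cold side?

T_C = 28 °C → 28 + 273.15 = 301.15 K.
Carnot efficiency: η = 1 − T_C/T_H = 1 − 301.15/839.00 = 0.6411.
Since Q_C/Q_H = T_C/T_H and Q_H = W/η, Q_C = W·T_C/(T_H − T_C) = 235 × 301.15/537.85 = 132 MW.

Q̇_C ≈ 132 MW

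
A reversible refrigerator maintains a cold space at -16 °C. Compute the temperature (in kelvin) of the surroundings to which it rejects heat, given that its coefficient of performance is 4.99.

T_C = -16 °C → -16 + 273.15 = 257.15 K.
COP_R = T_C/(T_H − T_C) ⇒ T_H = T_C·(1 + 1/COP_R) = 257.15 × (1 + 1/4.99) = 309 K.

T_H ≈ 309 K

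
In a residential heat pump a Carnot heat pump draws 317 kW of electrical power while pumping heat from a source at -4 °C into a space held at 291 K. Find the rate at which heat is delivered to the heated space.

T_C = -4 °C → -4 + 273.15 = 269.15 K.
For a reversible heat pump, COP_HP = T_H/(T_H − T_C) = 291.00/21.85 = 13.3181.
Q_H = COP_HP · W = 13.3181 × 317 = 4220 kW.

Q̇_H ≈ 4220 kW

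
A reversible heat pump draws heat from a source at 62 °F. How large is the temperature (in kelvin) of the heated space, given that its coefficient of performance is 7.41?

T_H ≈ 335 K

T_C = 62 °F → (62 − 32) × 5/9 = 16.67 °C = 289.82 K.
COP_HP = T_H/(T_H − T_C) ⇒ T_H = T_C·COP_HP/(COP_HP − 1) = 289.82 × 7.41/(7.41 − 1) = 335 K.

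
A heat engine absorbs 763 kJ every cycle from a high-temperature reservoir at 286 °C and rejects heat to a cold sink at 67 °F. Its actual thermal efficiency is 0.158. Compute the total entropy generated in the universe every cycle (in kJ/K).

ΔS_univ ≈ 0.831 kJ/K

T_H = 286 °C → 286 + 273.15 = 559.15 K.
T_C = 67 °F → (67 − 32) × 5/9 = 19.44 °C = 292.59 K.
W = η·Q_H = 0.158 × 763 = 120.6 kJ, so Q_C = Q_H − W = 642.4 kJ.
The hot reservoir loses entropy Q_H/T_H = 763/559.15 = 1.365 kJ/K; the cold reservoir gains Q_C/T_C = 642.4/292.59 = 2.196 kJ/K.
ΔS_univ = −Q_H/T_H + Q_C/T_C = 0.831 kJ/K (> 0, since η = 0.158 < η_Carnot = 0.477).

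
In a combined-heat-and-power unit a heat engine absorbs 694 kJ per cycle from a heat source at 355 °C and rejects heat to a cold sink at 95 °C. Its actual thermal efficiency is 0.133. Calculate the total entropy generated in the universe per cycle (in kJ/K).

ΔS_univ ≈ 0.530 kJ/K

T_H = 355 °C → 355 + 273.15 = 628.15 K.
T_C = 95 °C → 95 + 273.15 = 368.15 K.
W = η·Q_H = 0.133 × 694 = 92.30 kJ, so Q_C = Q_H − W = 601.7 kJ.
The hot reservoir loses entropy Q_H/T_H = 694/628.15 = 1.105 kJ/K; the cold reservoir gains Q_C/T_C = 601.7/368.15 = 1.634 kJ/K.
ΔS_univ = −Q_H/T_H + Q_C/T_C = 0.530 kJ/K (> 0, since η = 0.133 < η_Carnot = 0.414).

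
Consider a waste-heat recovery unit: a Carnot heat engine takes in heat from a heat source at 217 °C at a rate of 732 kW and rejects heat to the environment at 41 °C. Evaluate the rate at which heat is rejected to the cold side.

T_H = 217 °C → 217 + 273.15 = 490.15 K.
T_C = 41 °C → 41 + 273.15 = 314.15 K.
For a reversible engine, η = 1 − T_C/T_H = 1 − 314.15/490.15 = 0.3591.
For a reversible cycle Q_C/Q_H = T_C/T_H, so Q_C = 732 × 314.15/490.15 = 469 kW.

Q̇_C ≈ 469 kW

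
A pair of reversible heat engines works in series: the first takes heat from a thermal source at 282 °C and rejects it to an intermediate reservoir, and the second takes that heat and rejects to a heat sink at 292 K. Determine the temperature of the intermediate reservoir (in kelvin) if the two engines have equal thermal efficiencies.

T_m ≈ 402.6 K

T_H = 282 °C → 282 + 273.15 = 555.15 K.
Equal efficiencies require 1 − T_m/T_H = 1 − T_C/T_m, i.e. T_m/T_H = T_C/T_m, so T_m = √(T_H·T_C) = √(555.15 × 292.00) = 402.6 K.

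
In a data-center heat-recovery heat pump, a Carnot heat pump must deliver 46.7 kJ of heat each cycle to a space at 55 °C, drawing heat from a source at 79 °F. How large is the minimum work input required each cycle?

T_H = 55 °C → 55 + 273.15 = 328.15 K.
T_C = 79 °F → (79 − 32) × 5/9 = 26.11 °C = 299.26 K.
The Carnot heat-pump COP is COP_HP = T_H/(T_H − T_C) = 328.15/28.89 = 11.3590.
W = Q_H/COP_HP = 46.7/11.3590 = 4.111 kJ.

W_in ≈ 4.111 kJ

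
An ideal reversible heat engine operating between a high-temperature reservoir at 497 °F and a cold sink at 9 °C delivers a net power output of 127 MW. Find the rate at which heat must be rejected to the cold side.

Q̇_C ≈ 143.7 MW

T_H = 497 °F → (497 − 32) × 5/9 = 258.33 °C = 531.48 K.
T_C = 9 °C → 9 + 273.15 = 282.15 K.
For a reversible engine, η = 1 − T_C/T_H = 1 − 282.15/531.48 = 0.4691.
Since Q_C/Q_H = T_C/T_H and Q_H = W/η, Q_C = W·T_C/(T_H − T_C) = 127 × 282.15/249.33 = 143.7 MW.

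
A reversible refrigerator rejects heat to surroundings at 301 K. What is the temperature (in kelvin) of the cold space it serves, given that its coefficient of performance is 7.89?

T_C ≈ 267 K

COP_R = T_C/(T_H − T_C) ⇒ T_C = T_H·COP_R/(1 + COP_R) = 301.00 × 7.89/(1 + 7.89) = 267 K.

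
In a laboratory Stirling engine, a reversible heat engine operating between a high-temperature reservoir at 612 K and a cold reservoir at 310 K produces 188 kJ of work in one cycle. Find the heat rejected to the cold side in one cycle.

Since the cycle is reversible, η = 1 − T_C/T_H = 1 − 310.00/612.00 = 0.4935.
Since Q_C/Q_H = T_C/T_H and Q_H = W/η, Q_C = W·T_C/(T_H − T_C) = 188 × 310.00/302.00 = 193 kJ.

Q_C ≈ 193 kJ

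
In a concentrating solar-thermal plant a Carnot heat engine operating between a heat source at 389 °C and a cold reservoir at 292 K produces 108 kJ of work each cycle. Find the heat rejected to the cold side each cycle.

Q_C ≈ 85.2 kJ

T_H = 389 °C → 389 + 273.15 = 662.15 K.
For a reversible engine, η = 1 − T_C/T_H = 1 − 292.00/662.15 = 0.5590.
Since Q_C/Q_H = T_C/T_H and Q_H = W/η, Q_C = W·T_C/(T_H − T_C) = 108 × 292.00/370.15 = 85.2 kJ.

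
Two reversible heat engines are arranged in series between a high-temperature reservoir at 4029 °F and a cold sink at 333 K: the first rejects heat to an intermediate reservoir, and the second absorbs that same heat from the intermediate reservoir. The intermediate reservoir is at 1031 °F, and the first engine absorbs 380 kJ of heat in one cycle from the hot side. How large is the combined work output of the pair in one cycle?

T_H = 4029 °F → (4029 − 32) × 5/9 = 2220.56 °C = 2493.71 K.
Two reversible stages in series are equivalent to a single Carnot engine between T_H and T_C, so η_total = 1 − T_C/T_H = 1 − 333.00/2493.71 = 0.8665.
W_total = η_total · Q_H = 0.8665 × 380 = 329 kJ.

W_total ≈ 329 kJ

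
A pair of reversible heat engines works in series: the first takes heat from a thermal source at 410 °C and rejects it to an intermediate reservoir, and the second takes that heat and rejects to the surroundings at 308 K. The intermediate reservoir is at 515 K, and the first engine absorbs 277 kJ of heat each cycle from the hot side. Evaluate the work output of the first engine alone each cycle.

W₁ ≈ 68.2 kJ

T_H = 410 °C → 410 + 273.15 = 683.15 K.
First-stage efficiency η₁ = 1 − T_m/T_H = 1 − 515.00/683.15 = 0.2461.
W₁ = η₁·Q_H = 0.2461 × 277 = 68.2 kJ.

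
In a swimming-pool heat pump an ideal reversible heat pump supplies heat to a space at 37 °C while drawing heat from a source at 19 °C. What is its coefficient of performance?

T_H = 37 °C → 37 + 273.15 = 310.15 K.
T_C = 19 °C → 19 + 273.15 = 292.15 K.
For a reversible heat pump, COP_HP = T_H/(T_H − T_C) = 310.15/(310.15 − 292.15) = 17.23.

COP_HP ≈ 17.23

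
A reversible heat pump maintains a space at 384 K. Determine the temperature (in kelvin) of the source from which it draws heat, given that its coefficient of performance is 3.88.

COP_HP = T_H/(T_H − T_C) ⇒ T_C = T_H·(COP_HP − 1)/COP_HP = 384.00 × (3.88 − 1)/3.88 = 285 K.

T_C ≈ 285 K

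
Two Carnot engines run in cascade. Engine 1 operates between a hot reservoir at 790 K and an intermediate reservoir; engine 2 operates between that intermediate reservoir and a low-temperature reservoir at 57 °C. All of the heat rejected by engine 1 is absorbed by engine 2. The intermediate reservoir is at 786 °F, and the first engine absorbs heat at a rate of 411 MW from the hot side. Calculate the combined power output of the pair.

Ẇ_total ≈ 239.2 MW

T_C = 57 °C → 57 + 273.15 = 330.15 K.
Two reversible stages in series are equivalent to a single Carnot engine between T_H and T_C, so η_total = 1 − T_C/T_H = 1 − 330.15/790.00 = 0.5821.
W_total = η_total · Q_H = 0.5821 × 411 = 239.2 MW.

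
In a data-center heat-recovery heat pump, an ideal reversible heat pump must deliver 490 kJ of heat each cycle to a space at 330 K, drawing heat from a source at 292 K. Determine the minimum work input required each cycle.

For a reversible heat pump, COP_HP = T_H/(T_H − T_C) = 330.00/38.00 = 8.6842.
W = Q_H/COP_HP = 490/8.6842 = 56.4 kJ.

W_in ≈ 56.4 kJ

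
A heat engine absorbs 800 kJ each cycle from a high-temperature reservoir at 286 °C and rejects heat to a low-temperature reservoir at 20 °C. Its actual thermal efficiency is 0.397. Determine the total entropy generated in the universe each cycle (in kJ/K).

T_H = 286 °C → 286 + 273.15 = 559.15 K.
T_C = 20 °C → 20 + 273.15 = 293.15 K.
W = η·Q_H = 0.397 × 800 = 317.6 kJ, so Q_C = Q_H − W = 482.4 kJ.
The hot reservoir loses entropy Q_H/T_H = 800/559.15 = 1.431 kJ/K; the cold reservoir gains Q_C/T_C = 482.4/293.15 = 1.646 kJ/K.
ΔS_univ = −Q_H/T_H + Q_C/T_C = 0.2148 kJ/K (> 0, since η = 0.397 < η_Carnot = 0.476).

ΔS_univ ≈ 0.2148 kJ/K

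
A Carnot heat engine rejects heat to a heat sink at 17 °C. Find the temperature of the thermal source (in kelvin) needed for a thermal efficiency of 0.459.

T_C = 17 °C → 17 + 273.15 = 290.15 K.
From η = 1 − T_C/T_H, solving for T_H gives T_H = T_C/(1 − η) = 290.15/(1 − 0.459) = 536 K.

T_H ≈ 536 K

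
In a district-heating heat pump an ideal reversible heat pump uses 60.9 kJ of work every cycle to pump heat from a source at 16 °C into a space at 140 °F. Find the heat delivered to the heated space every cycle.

Q_H ≈ 461 kJ

T_H = 140 °F → (140 − 32) × 5/9 = 60.00 °C = 333.15 K.
T_C = 16 °C → 16 + 273.15 = 289.15 K.
The Carnot heat-pump COP is COP_HP = T_H/(T_H − T_C) = 333.15/44.00 = 7.5716.
Q_H = COP_HP · W = 7.5716 × 60.9 = 461 kJ.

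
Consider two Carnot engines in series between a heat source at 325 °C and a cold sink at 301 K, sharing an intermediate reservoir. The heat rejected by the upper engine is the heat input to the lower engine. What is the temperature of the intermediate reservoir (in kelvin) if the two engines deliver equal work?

T_H = 325 °C → 325 + 273.15 = 598.15 K.
For reversible stages Q_m = Q_H·(T_m/T_H). Setting W₁ = Q_H(1 − T_m/T_H) equal to W₂ = Q_m(1 − T_C/T_m) = Q_H·(T_m − T_C)/T_H gives T_H − T_m = T_m − T_C, so T_m = (T_H + T_C)/2 = (598.15 + 301.00)/2 = 450 K.

T_m ≈ 450 K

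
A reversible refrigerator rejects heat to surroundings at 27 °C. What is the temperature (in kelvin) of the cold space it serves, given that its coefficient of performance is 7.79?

T_C ≈ 266.0 K

T_H = 27 °C → 27 + 273.15 = 300.15 K.
COP_R = T_C/(T_H − T_C) ⇒ T_C = T_H·COP_R/(1 + COP_R) = 300.15 × 7.79/(1 + 7.79) = 266.0 K.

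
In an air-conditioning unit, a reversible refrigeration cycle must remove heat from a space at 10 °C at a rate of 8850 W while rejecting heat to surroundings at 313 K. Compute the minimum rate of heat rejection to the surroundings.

Q̇_H ≈ 9780 W

T_C = 10 °C → 10 + 273.15 = 283.15 K.
For a reversible cycle Q_H/Q_C = T_H/T_C, so Q_H = Q_C·T_H/T_C = 8850 × 313.00/283.15 = 9780 W.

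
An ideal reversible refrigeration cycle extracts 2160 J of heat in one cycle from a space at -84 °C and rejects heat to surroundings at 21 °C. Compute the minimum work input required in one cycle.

T_H = 21 °C → 21 + 273.15 = 294.15 K.
T_C = -84 °C → -84 + 273.15 = 189.15 K.
COP_R = T_C/(T_H − T_C) = 189.15/105.00 = 1.8014.
W = Q_C/COP_R = 2160/1.8014 = 1200 J.

W_in ≈ 1200 J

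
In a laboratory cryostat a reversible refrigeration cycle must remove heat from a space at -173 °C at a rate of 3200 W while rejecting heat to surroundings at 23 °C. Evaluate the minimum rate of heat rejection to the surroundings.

Q̇_H ≈ 9460 W

T_H = 23 °C → 23 + 273.15 = 296.15 K.
T_C = -173 °C → -173 + 273.15 = 100.15 K.
For a reversible cycle Q_H/Q_C = T_H/T_C, so Q_H = Q_C·T_H/T_C = 3200 × 296.15/100.15 = 9460 W.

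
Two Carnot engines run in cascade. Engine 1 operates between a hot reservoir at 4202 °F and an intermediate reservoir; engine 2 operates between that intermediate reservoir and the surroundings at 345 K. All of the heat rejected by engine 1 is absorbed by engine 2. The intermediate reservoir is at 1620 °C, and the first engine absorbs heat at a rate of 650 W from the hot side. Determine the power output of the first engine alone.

Ẇ₁ ≈ 175 W

T_H = 4202 °F → (4202 − 32) × 5/9 = 2316.67 °C = 2589.82 K.
T_m = 1620 °C → 1620 + 273.15 = 1893.15 K.
First-stage efficiency η₁ = 1 − T_m/T_H = 1 − 1893.15/2589.82 = 0.2690.
W₁ = η₁·Q_H = 0.2690 × 650 = 175 W.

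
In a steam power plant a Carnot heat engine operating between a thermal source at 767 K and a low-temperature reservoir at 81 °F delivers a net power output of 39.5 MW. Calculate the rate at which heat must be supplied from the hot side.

Q̇_H ≈ 64.9 MW

T_C = 81 °F → (81 − 32) × 5/9 = 27.22 °C = 300.37 K.
Carnot efficiency: η = 1 − T_C/T_H = 1 − 300.37/767.00 = 0.6084.
Q_H = W/η = 39.5/0.6084 = 64.9 MW.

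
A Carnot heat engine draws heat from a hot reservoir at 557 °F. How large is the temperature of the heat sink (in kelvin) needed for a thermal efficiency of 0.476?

T_C ≈ 296 K

T_H = 557 °F → (557 − 32) × 5/9 = 291.67 °C = 564.82 K.
From η = 1 − T_C/T_H, T_C = T_H·(1 − η) = 564.82 × (1 − 0.476) = 296 K.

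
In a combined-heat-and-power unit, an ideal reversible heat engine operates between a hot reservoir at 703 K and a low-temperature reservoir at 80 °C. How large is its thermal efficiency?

T_C = 80 °C → 80 + 273.15 = 353.15 K.
Carnot efficiency: η = 1 − T_C/T_H = 1 − 353.15/703.00 = 0.498.

η ≈ 0.498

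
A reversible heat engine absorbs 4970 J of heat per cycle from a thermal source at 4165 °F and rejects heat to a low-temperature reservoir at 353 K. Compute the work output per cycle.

W ≈ 4290 J

T_H = 4165 °F → (4165 − 32) × 5/9 = 2296.11 °C = 2569.26 K.
η_rev = 1 − T_C/T_H = 1 − 353.00/2569.26 = 0.8626.
W = η·Q_H = 0.8626 × 4970 = 4290 J.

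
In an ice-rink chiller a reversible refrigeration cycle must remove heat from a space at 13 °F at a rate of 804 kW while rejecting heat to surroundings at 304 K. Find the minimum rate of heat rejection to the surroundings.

Q̇_H ≈ 931 kW

T_C = 13 °F → (13 − 32) × 5/9 = -10.56 °C = 262.59 K.
For a reversible cycle Q_H/Q_C = T_H/T_C, so Q_H = Q_C·T_H/T_C = 804 × 304.00/262.59 = 931 kW.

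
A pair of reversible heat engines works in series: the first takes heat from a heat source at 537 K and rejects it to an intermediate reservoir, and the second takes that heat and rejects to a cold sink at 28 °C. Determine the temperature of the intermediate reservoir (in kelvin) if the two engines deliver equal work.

T_C = 28 °C → 28 + 273.15 = 301.15 K.
For reversible stages Q_m = Q_H·(T_m/T_H). Setting W₁ = Q_H(1 − T_m/T_H) equal to W₂ = Q_m(1 − T_C/T_m) = Q_H·(T_m − T_C)/T_H gives T_H − T_m = T_m − T_C, so T_m = (T_H + T_C)/2 = (537.00 + 301.15)/2 = 419 K.

T_m ≈ 419 K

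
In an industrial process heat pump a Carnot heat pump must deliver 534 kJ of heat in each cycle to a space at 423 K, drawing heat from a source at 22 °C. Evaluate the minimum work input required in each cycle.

W_in ≈ 161.4 kJ

T_C = 22 °C → 22 + 273.15 = 295.15 K.
The Carnot heat-pump COP is COP_HP = T_H/(T_H − T_C) = 423.00/127.85 = 3.3086.
W = Q_H/COP_HP = 534/3.3086 = 161.4 kJ.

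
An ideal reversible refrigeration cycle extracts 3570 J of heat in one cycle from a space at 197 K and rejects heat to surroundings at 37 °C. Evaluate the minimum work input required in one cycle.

W_in ≈ 2050 J

T_H = 37 °C → 37 + 273.15 = 310.15 K.
Carnot COP: COP_R = T_C/(T_H − T_C) = 197.00/113.15 = 1.7411.
W = Q_C/COP_R = 3570/1.7411 = 2050 J.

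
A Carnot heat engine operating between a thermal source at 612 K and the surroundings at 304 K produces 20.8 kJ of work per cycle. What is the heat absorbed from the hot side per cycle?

Q_H ≈ 41.33 kJ

The Carnot efficiency is η = 1 − T_C/T_H = 1 − 304.00/612.00 = 0.5033.
Q_H = W/η = 20.8/0.5033 = 41.33 kJ.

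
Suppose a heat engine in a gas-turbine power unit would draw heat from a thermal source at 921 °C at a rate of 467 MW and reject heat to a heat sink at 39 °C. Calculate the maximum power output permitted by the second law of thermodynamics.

Ẇ_max ≈ 345 MW

T_H = 921 °C → 921 + 273.15 = 1194.15 K.
T_C = 39 °C → 39 + 273.15 = 312.15 K.
No engine can exceed the Carnot limit: η_max = 1 − T_C/T_H = 1 − 312.15/1194.15 = 0.7386.
W_max = η_max · Q_H = 0.7386 × 467 = 345 MW.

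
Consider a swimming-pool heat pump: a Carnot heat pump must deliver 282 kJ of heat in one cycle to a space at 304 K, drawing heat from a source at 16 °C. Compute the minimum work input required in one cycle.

T_C = 16 °C → 16 + 273.15 = 289.15 K.
For a reversible heat pump, COP_HP = T_H/(T_H − T_C) = 304.00/14.85 = 20.4714.
W = Q_H/COP_HP = 282/20.4714 = 13.78 kJ.

W_in ≈ 13.78 kJ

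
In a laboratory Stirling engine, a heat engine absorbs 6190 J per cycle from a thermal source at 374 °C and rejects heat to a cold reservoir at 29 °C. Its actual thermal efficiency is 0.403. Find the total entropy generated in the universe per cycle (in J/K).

T_H = 374 °C → 374 + 273.15 = 647.15 K.
T_C = 29 °C → 29 + 273.15 = 302.15 K.
W = η·Q_H = 0.403 × 6190 = 2495 J, so Q_C = Q_H − W = 3695 J.
Entropy balance on the reservoirs: −Q_H/T_H = -9.565 J/K, +Q_C/T_C = 12.23 J/K.
ΔS_univ = −Q_H/T_H + Q_C/T_C = 2.67 J/K (> 0, since η = 0.403 < η_Carnot = 0.533).

ΔS_univ ≈ 2.67 J/K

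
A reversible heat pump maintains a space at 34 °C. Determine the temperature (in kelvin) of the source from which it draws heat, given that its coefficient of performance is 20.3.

T_H = 34 °C → 34 + 273.15 = 307.15 K.
COP_HP = T_H/(T_H − T_C) ⇒ T_C = T_H·(COP_HP − 1)/COP_HP = 307.15 × (20.3 − 1)/20.3 = 292 K.

T_C ≈ 292 K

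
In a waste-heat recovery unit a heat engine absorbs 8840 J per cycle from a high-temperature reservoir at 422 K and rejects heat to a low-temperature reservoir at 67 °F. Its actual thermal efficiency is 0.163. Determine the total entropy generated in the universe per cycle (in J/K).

ΔS_univ ≈ 4.34 J/K

T_C = 67 °F → (67 − 32) × 5/9 = 19.44 °C = 292.59 K.
W = η·Q_H = 0.163 × 8840 = 1441 J, so Q_C = Q_H − W = 7399 J.
The hot reservoir loses entropy Q_H/T_H = 8840/422.00 = 20.95 J/K; the cold reservoir gains Q_C/T_C = 7399/292.59 = 25.29 J/K.
ΔS_univ = −Q_H/T_H + Q_C/T_C = 4.34 J/K (> 0, since η = 0.163 < η_Carnot = 0.307).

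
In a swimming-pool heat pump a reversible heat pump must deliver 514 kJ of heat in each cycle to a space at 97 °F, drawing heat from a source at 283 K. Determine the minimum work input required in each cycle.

T_H = 97 °F → (97 − 32) × 5/9 = 36.11 °C = 309.26 K.
The Carnot heat-pump COP is COP_HP = T_H/(T_H − T_C) = 309.26/26.26 = 11.7764.
W = Q_H/COP_HP = 514/11.7764 = 43.65 kJ.

W_in ≈ 43.65 kJ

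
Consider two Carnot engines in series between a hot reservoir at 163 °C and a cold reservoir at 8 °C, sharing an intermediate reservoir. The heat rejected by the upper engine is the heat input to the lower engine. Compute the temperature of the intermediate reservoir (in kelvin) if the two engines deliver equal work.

T_H = 163 °C → 163 + 273.15 = 436.15 K.
T_C = 8 °C → 8 + 273.15 = 281.15 K.
For reversible stages Q_m = Q_H·(T_m/T_H). Setting W₁ = Q_H(1 − T_m/T_H) equal to W₂ = Q_m(1 − T_C/T_m) = Q_H·(T_m − T_C)/T_H gives T_H − T_m = T_m − T_C, so T_m = (T_H + T_C)/2 = (436.15 + 281.15)/2 = 358.6 K.

T_m ≈ 358.6 K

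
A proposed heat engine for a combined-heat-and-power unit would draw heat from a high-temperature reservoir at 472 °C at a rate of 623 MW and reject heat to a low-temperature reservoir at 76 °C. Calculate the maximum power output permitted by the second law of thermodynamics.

Ẇ_max ≈ 331 MW

T_H = 472 °C → 472 + 273.15 = 745.15 K.
T_C = 76 °C → 76 + 273.15 = 349.15 K.
By the Carnot theorem, η_max = 1 − T_C/T_H = 1 − 349.15/745.15 = 0.5314.
W_max = η_max · Q_H = 0.5314 × 623 = 331 MW.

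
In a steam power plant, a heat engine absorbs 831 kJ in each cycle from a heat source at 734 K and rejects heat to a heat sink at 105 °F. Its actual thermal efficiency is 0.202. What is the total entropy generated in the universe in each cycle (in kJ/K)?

ΔS_univ ≈ 0.982 kJ/K

T_C = 105 °F → (105 − 32) × 5/9 = 40.56 °C = 313.71 K.
W = η·Q_H = 0.202 × 831 = 167.9 kJ, so Q_C = Q_H − W = 663.1 kJ.
Entropy balance on the reservoirs: −Q_H/T_H = -1.132 kJ/K, +Q_C/T_C = 2.114 kJ/K.
ΔS_univ = −Q_H/T_H + Q_C/T_C = 0.982 kJ/K (> 0, since η = 0.202 < η_Carnot = 0.573).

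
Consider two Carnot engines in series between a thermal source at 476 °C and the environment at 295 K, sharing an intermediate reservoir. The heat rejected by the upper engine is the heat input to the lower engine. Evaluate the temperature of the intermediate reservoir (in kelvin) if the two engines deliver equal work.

T_H = 476 °C → 476 + 273.15 = 749.15 K.
For reversible stages Q_m = Q_H·(T_m/T_H). Setting W₁ = Q_H(1 − T_m/T_H) equal to W₂ = Q_m(1 − T_C/T_m) = Q_H·(T_m − T_C)/T_H gives T_H − T_m = T_m − T_C, so T_m = (T_H + T_C)/2 = (749.15 + 295.00)/2 = 522 K.

T_m ≈ 522 K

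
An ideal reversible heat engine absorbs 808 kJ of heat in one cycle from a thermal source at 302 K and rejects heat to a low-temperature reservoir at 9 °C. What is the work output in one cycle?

T_C = 9 °C → 9 + 273.15 = 282.15 K.
For a reversible engine, η = 1 − T_C/T_H = 1 − 282.15/302.00 = 0.0657.
W = η·Q_H = 0.0657 × 808 = 53.11 kJ.

W ≈ 53.11 kJ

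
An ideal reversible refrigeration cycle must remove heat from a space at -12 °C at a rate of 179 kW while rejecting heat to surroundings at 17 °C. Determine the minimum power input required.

Ẇ_in ≈ 19.88 kW

T_H = 17 °C → 17 + 273.15 = 290.15 K.
T_C = -12 °C → -12 + 273.15 = 261.15 K.
Carnot COP: COP_R = T_C/(T_H − T_C) = 261.15/29.00 = 9.0052.
W = Q_C/COP_R = 179/9.0052 = 19.88 kW.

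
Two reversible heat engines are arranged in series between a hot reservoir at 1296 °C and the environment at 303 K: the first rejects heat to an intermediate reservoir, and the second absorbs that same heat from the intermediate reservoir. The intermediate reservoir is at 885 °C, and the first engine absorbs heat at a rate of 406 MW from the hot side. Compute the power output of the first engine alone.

Ẇ₁ ≈ 106 MW

T_H = 1296 °C → 1296 + 273.15 = 1569.15 K.
T_m = 885 °C → 885 + 273.15 = 1158.15 K.
First-stage efficiency η₁ = 1 − T_m/T_H = 1 − 1158.15/1569.15 = 0.2619.
W₁ = η₁·Q_H = 0.2619 × 406 = 106 MW.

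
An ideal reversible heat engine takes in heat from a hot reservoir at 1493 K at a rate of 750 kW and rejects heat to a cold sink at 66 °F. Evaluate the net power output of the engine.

Ẇ ≈ 603 kW

T_C = 66 °F → (66 − 32) × 5/9 = 18.89 °C = 292.04 K.
The Carnot efficiency is η = 1 − T_C/T_H = 1 − 292.04/1493.00 = 0.8044.
W = η·Q_H = 0.8044 × 750 = 603 kW.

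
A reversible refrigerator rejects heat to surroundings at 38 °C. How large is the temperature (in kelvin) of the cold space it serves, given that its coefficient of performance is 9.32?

T_C ≈ 281 K

T_H = 38 °C → 38 + 273.15 = 311.15 K.
COP_R = T_C/(T_H − T_C) ⇒ T_C = T_H·COP_R/(1 + COP_R) = 311.15 × 9.32/(1 + 9.32) = 281 K.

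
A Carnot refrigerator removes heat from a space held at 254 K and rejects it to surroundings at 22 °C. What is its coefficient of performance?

T_H = 22 °C → 22 + 273.15 = 295.15 K.
COP_R = T_C/(T_H − T_C) = 254.00/(295.15 − 254.00) = 6.17.

COP_R ≈ 6.17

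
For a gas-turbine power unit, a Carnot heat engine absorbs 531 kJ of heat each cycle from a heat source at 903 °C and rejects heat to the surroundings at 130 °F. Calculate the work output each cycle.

T_H = 903 °C → 903 + 273.15 = 1176.15 K.
T_C = 130 °F → (130 − 32) × 5/9 = 54.44 °C = 327.59 K.
The Carnot efficiency is η = 1 − T_C/T_H = 1 − 327.59/1176.15 = 0.7215.
W = η·Q_H = 0.7215 × 531 = 383 kJ.

W ≈ 383 kJ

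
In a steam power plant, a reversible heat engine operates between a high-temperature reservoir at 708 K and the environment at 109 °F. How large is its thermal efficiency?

T_C = 109 °F → (109 − 32) × 5/9 = 42.78 °C = 315.93 K.
Since the cycle is reversible, η = 1 − T_C/T_H = 1 − 315.93/708.00 = 0.554.

η ≈ 0.554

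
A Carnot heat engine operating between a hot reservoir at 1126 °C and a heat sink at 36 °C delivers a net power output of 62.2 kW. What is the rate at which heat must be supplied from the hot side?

Q̇_H ≈ 79.84 kW

T_H = 1126 °C → 1126 + 273.15 = 1399.15 K.
T_C = 36 °C → 36 + 273.15 = 309.15 K.
The Carnot efficiency is η = 1 − T_C/T_H = 1 − 309.15/1399.15 = 0.7790.
Q_H = W/η = 62.2/0.7790 = 79.84 kW.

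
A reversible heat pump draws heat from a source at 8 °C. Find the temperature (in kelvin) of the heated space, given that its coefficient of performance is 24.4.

T_H ≈ 293 K

T_C = 8 °C → 8 + 273.15 = 281.15 K.
COP_HP = T_H/(T_H − T_C) ⇒ T_H = T_C·COP_HP/(COP_HP − 1) = 281.15 × 24.4/(24.4 − 1) = 293 K.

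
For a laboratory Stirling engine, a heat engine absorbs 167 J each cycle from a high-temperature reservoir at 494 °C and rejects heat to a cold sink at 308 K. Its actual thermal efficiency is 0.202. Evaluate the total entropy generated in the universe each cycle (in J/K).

ΔS_univ ≈ 0.215 J/K

T_H = 494 °C → 494 + 273.15 = 767.15 K.
W = η·Q_H = 0.202 × 167 = 33.73 J, so Q_C = Q_H − W = 133.3 J.
Reservoir entropy changes: ΔS_H = −Q_H/T_H = −167/767.15 = -0.2177 J/K and ΔS_C = +Q_C/T_C = 133.3/308.00 = 0.4327 J/K.
ΔS_univ = −Q_H/T_H + Q_C/T_C = 0.215 J/K (> 0, since η = 0.202 < η_Carnot = 0.599).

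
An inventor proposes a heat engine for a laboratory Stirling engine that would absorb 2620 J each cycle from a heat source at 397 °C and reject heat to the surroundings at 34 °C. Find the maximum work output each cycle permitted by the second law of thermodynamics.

W_max ≈ 1420 J

T_H = 397 °C → 397 + 273.15 = 670.15 K.
T_C = 34 °C → 34 + 273.15 = 307.15 K.
The upper bound on efficiency is η_max = 1 − T_C/T_H = 1 − 307.15/670.15 = 0.5417.
W_max = η_max · Q_H = 0.5417 × 2620 = 1420 J.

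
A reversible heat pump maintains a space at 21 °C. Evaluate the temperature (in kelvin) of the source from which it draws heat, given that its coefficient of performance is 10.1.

T_C ≈ 265 K

T_H = 21 °C → 21 + 273.15 = 294.15 K.
COP_HP = T_H/(T_H − T_C) ⇒ T_C = T_H·(COP_HP − 1)/COP_HP = 294.15 × (10.1 − 1)/10.1 = 265 K.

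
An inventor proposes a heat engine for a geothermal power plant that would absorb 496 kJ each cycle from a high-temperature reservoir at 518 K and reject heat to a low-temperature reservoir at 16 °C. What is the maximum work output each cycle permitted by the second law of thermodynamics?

W_max ≈ 219.1 kJ

T_C = 16 °C → 16 + 273.15 = 289.15 K.
By the Carnot theorem, η_max = 1 − T_C/T_H = 1 − 289.15/518.00 = 0.4418.
W_max = η_max · Q_H = 0.4418 × 496 = 219.1 kJ.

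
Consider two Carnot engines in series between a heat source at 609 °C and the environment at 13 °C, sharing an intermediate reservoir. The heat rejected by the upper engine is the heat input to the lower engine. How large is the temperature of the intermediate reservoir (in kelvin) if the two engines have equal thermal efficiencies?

T_m ≈ 502.4 K

T_H = 609 °C → 609 + 273.15 = 882.15 K.
T_C = 13 °C → 13 + 273.15 = 286.15 K.
Equal efficiencies require 1 − T_m/T_H = 1 − T_C/T_m, i.e. T_m/T_H = T_C/T_m, so T_m = √(T_H·T_C) = √(882.15 × 286.15) = 502.4 K.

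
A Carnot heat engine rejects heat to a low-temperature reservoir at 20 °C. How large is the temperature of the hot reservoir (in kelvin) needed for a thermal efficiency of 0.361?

T_C = 20 °C → 20 + 273.15 = 293.15 K.
From η = 1 − T_C/T_H, solving for T_H gives T_H = T_C/(1 − η) = 293.15/(1 − 0.361) = 459 K.

T_H ≈ 459 K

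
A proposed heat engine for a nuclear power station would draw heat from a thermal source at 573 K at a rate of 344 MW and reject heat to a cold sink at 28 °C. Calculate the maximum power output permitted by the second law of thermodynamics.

T_C = 28 °C → 28 + 273.15 = 301.15 K.
No engine can exceed the Carnot limit: η_max = 1 − T_C/T_H = 1 − 301.15/573.00 = 0.4744.
W_max = η_max · Q_H = 0.4744 × 344 = 163.2 MW.

Ẇ_max ≈ 163.2 MW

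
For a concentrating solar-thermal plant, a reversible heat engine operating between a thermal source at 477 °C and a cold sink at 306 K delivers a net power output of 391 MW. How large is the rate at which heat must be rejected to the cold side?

Q̇_C ≈ 269 MW

T_H = 477 °C → 477 + 273.15 = 750.15 K.
η_rev = 1 − T_C/T_H = 1 − 306.00/750.15 = 0.5921.
Since Q_C/Q_H = T_C/T_H and Q_H = W/η, Q_C = W·T_C/(T_H − T_C) = 391 × 306.00/444.15 = 269 MW.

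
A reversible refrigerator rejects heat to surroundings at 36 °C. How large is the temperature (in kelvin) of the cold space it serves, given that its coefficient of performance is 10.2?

T_H = 36 °C → 36 + 273.15 = 309.15 K.
COP_R = T_C/(T_H − T_C) ⇒ T_C = T_H·COP_R/(1 + COP_R) = 309.15 × 10.2/(1 + 10.2) = 281.5 K.

T_C ≈ 281.5 K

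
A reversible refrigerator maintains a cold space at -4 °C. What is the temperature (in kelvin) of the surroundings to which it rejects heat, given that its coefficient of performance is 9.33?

T_H ≈ 298 K

T_C = -4 °C → -4 + 273.15 = 269.15 K.
COP_R = T_C/(T_H − T_C) ⇒ T_H = T_C·(1 + 1/COP_R) = 269.15 × (1 + 1/9.33) = 298 K.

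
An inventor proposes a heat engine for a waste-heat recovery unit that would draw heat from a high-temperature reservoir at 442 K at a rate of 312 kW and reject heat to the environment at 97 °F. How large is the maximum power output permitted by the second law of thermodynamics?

Ẇ_max ≈ 93.7 kW

T_C = 97 °F → (97 − 32) × 5/9 = 36.11 °C = 309.26 K.
By the Carnot theorem, η_max = 1 − T_C/T_H = 1 − 309.26/442.00 = 0.3003.
W_max = η_max · Q_H = 0.3003 × 312 = 93.7 kW.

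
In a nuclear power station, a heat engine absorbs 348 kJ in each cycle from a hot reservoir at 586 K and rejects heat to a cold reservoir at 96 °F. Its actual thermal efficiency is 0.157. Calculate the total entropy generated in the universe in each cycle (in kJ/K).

ΔS_univ ≈ 0.356 kJ/K

T_C = 96 °F → (96 − 32) × 5/9 = 35.56 °C = 308.71 K.
W = η·Q_H = 0.157 × 348 = 54.64 kJ, so Q_C = Q_H − W = 293.4 kJ.
Reservoir entropy changes: ΔS_H = −Q_H/T_H = −348/586.00 = -0.5939 kJ/K and ΔS_C = +Q_C/T_C = 293.4/308.71 = 0.9503 kJ/K.
ΔS_univ = −Q_H/T_H + Q_C/T_C = 0.356 kJ/K (> 0, since η = 0.157 < η_Carnot = 0.473).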